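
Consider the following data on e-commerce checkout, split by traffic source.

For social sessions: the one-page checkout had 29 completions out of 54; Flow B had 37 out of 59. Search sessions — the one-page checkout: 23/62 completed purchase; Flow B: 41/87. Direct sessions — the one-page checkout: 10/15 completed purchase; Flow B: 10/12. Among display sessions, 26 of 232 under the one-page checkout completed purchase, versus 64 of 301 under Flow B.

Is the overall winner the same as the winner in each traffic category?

Yes

Social: the one-page checkout 29/54 = 53.7%, Flow B 37/59 = 62.7% → Flow B
Search: the one-page checkout 23/62 = 37.1%, Flow B 41/87 = 47.1% → Flow B
Direct: the one-page checkout 10/15 = 66.7%, Flow B 10/12 = 83.3% → Flow B
Display: the one-page checkout 26/232 = 11.2%, Flow B 64/301 = 21.3% → Flow B
Overall: the one-page checkout 88/363 = 24.2%, Flow B 152/459 = 33.1% → Flow B
Flow B wins overall and in every traffic group — no reversal.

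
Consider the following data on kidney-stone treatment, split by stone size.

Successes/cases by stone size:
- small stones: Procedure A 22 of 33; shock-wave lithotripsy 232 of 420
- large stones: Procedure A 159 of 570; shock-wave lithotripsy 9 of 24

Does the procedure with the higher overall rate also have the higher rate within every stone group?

No

Small stones: Procedure A 22/33 = 66.7%, shock-wave lithotripsy 232/420 = 55.2% → Procedure A
Large stones: Procedure A 159/570 = 27.9%, shock-wave lithotripsy 9/24 = 37.5% → shock-wave lithotripsy
Overall: Procedure A 181/603 = 30.0%, shock-wave lithotripsy 241/444 = 54.3% → shock-wave lithotripsy
Neither sweeps: Procedure A wins 1 of 2 groups, shock-wave lithotripsy wins 1. Shock-wave lithotripsy wins overall but not every group — no Simpson reversal.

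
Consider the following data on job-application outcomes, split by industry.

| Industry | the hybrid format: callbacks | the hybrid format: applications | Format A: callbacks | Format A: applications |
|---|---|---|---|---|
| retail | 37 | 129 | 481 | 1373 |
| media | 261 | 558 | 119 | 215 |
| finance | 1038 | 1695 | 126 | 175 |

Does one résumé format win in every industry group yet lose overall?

Retail: the hybrid format 37/129 = 28.7%, Format A 481/1373 = 35.0% → Format A
Media: the hybrid format 261/558 = 46.8%, Format A 119/215 = 55.3% → Format A
Finance: the hybrid format 1038/1695 = 61.2%, Format A 126/175 = 72.0% → Format A
Overall: the hybrid format 1336/2382 = 56.1%, Format A 726/1763 = 41.2% → the hybrid format
Format A wins each industry group but the hybrid format wins overall — the comparison reverses. Format A's applications skew toward retail, which has a lower base rate.

Yes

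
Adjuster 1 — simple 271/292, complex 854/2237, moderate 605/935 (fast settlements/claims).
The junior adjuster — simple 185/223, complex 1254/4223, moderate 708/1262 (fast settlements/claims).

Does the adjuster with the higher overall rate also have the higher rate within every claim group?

Yes

Simple: Adjuster 1 271/292 = 92.8%, the junior adjuster 185/223 = 83.0% → Adjuster 1
Complex: Adjuster 1 854/2237 = 38.2%, the junior adjuster 1254/4223 = 29.7% → Adjuster 1
Moderate: Adjuster 1 605/935 = 64.7%, the junior adjuster 708/1262 = 56.1% → Adjuster 1
Overall: Adjuster 1 1730/3464 = 49.9%, the junior adjuster 2147/5708 = 37.6% → Adjuster 1
Adjuster 1 wins overall and in every claim group — no reversal.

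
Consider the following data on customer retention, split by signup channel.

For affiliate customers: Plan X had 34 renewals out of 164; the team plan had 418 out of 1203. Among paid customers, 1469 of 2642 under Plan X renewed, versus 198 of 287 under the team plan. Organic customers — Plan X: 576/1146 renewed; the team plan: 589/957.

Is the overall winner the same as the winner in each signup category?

No

Affiliate: Plan X 34/164 = 20.7%, the team plan 418/1203 = 34.7% → the team plan
Paid: Plan X 1469/2642 = 55.6%, the team plan 198/287 = 69.0% → the team plan
Organic: Plan X 576/1146 = 50.3%, the team plan 589/957 = 61.5% → the team plan
Overall: Plan X 2079/3952 = 52.6%, the team plan 1205/2447 = 49.2% → Plan X
The team plan wins each signup group but Plan X wins overall — the comparison reverses. The team plan's customers skew toward affiliate, which has a lower base rate.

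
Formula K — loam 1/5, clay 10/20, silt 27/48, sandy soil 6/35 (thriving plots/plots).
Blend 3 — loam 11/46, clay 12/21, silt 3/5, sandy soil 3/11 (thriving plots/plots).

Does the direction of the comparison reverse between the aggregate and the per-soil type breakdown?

Yes

Loam: Formula K 1/5 = 20.0%, Blend 3 11/46 = 23.9% → Blend 3
Clay: Formula K 10/20 = 50.0%, Blend 3 12/21 = 57.1% → Blend 3
Silt: Formula K 27/48 = 56.2%, Blend 3 3/5 = 60.0% → Blend 3
Sandy soil: Formula K 6/35 = 17.1%, Blend 3 3/11 = 27.3% → Blend 3
Overall: Formula K 44/108 = 40.7%, Blend 3 29/83 = 34.9% → Formula K
Blend 3 wins each soil group but Formula K wins overall — the comparison reverses. Blend 3's plots skew toward loam, which has a lower base rate.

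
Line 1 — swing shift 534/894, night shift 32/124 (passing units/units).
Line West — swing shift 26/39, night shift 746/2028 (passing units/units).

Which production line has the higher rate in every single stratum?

Line West

Swing shift: Line 1 534/894 = 59.7%, Line West 26/39 = 66.7% → Line West
Night shift: Line 1 32/124 = 25.8%, Line West 746/2028 = 36.8% → Line West
Line West has the higher rate in both groups.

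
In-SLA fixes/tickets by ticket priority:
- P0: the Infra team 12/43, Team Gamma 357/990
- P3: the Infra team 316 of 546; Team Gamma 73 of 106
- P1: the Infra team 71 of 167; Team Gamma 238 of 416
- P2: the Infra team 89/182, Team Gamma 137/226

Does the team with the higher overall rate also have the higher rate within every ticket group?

No

P0: the Infra team 12/43 = 27.9%, Team Gamma 357/990 = 36.1% → Team Gamma
P3: the Infra team 316/546 = 57.9%, Team Gamma 73/106 = 68.9% → Team Gamma
P1: the Infra team 71/167 = 42.5%, Team Gamma 238/416 = 57.2% → Team Gamma
P2: the Infra team 89/182 = 48.9%, Team Gamma 137/226 = 60.6% → Team Gamma
Overall: the Infra team 488/938 = 52.0%, Team Gamma 805/1738 = 46.3% → the Infra team
Team Gamma wins each ticket group but the Infra team wins overall — the comparison reverses. Team Gamma's tickets skew toward P0, which has a lower base rate.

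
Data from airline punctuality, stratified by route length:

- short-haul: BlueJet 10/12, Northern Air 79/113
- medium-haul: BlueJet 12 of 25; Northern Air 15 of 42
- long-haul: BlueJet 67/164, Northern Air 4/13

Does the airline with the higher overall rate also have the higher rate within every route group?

No

Short-haul: BlueJet 10/12 = 83.3%, Northern Air 79/113 = 69.9% → BlueJet
Medium-haul: BlueJet 12/25 = 48.0%, Northern Air 15/42 = 35.7% → BlueJet
Long-haul: BlueJet 67/164 = 40.9%, Northern Air 4/13 = 30.8% → BlueJet
Overall: BlueJet 89/201 = 44.3%, Northern Air 98/168 = 58.3% → Northern Air
BlueJet wins each route group but Northern Air wins overall — the comparison reverses. BlueJet's flights skew toward long-haul, which has a lower base rate.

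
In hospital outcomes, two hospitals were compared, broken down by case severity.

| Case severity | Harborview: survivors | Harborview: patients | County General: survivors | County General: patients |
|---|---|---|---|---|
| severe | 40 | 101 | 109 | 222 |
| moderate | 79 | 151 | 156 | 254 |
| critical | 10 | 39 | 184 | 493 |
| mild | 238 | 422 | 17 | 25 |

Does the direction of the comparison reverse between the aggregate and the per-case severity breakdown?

Yes

Severe: Harborview 40/101 = 39.6%, County General 109/222 = 49.1% → County General
Moderate: Harborview 79/151 = 52.3%, County General 156/254 = 61.4% → County General
Critical: Harborview 10/39 = 25.6%, County General 184/493 = 37.3% → County General
Mild: Harborview 238/422 = 56.4%, County General 17/25 = 68.0% → County General
Overall: Harborview 367/713 = 51.5%, County General 466/994 = 46.9% → Harborview
County General wins each case group but Harborview wins overall — the comparison reverses. County General's patients skew toward critical, which has a lower base rate.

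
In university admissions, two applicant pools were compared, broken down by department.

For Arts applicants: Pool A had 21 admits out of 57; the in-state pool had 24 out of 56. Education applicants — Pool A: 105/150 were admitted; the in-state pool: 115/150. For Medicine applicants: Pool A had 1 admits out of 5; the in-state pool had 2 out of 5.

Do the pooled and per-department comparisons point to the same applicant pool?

Yes

Arts: Pool A 21/57 = 36.8%, the in-state pool 24/56 = 42.9% → the in-state pool
Education: Pool A 105/150 = 70.0%, the in-state pool 115/150 = 76.7% → the in-state pool
Medicine: Pool A 1/5 = 20.0%, the in-state pool 2/5 = 40.0% → the in-state pool
Overall: Pool A 127/212 = 59.9%, the in-state pool 141/211 = 66.8% → the in-state pool
The in-state pool wins overall and in every department group — no reversal.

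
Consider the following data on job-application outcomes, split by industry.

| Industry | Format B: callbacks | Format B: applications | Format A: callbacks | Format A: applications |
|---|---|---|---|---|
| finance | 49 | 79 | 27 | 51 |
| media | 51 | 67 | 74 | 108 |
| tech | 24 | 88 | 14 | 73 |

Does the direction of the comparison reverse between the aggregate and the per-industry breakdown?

No

Finance: Format B 49/79 = 62.0%, Format A 27/51 = 52.9% → Format B
Media: Format B 51/67 = 76.1%, Format A 74/108 = 68.5% → Format B
Tech: Format B 24/88 = 27.3%, Format A 14/73 = 19.2% → Format B
Overall: Format B 124/234 = 53.0%, Format A 115/232 = 49.6% → Format B
Format B wins overall and in every industry group — no reversal.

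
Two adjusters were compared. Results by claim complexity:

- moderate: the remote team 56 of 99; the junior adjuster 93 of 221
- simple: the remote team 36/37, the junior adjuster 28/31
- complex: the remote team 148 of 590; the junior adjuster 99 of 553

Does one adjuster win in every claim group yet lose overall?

Moderate: the remote team 56/99 = 56.6%, the junior adjuster 93/221 = 42.1% → the remote team
Simple: the remote team 36/37 = 97.3%, the junior adjuster 28/31 = 90.3% → the remote team
Complex: the remote team 148/590 = 25.1%, the junior adjuster 99/553 = 17.9% → the remote team
Overall: the remote team 240/726 = 33.1%, the junior adjuster 220/805 = 27.3% → the remote team
The remote team wins overall and in every claim group — no reversal.

No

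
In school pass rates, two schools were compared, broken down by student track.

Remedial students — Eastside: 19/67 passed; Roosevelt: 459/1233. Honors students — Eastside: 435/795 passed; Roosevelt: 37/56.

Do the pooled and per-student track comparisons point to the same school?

No

Remedial: Eastside 19/67 = 28.4%, Roosevelt 459/1233 = 37.2% → Roosevelt
Honors: Eastside 435/795 = 54.7%, Roosevelt 37/56 = 66.1% → Roosevelt
Overall: Eastside 454/862 = 52.7%, Roosevelt 496/1289 = 38.5% → Eastside
Roosevelt wins each student group but Eastside wins overall — the comparison reverses. Roosevelt's students skew toward remedial, which has a lower base rate.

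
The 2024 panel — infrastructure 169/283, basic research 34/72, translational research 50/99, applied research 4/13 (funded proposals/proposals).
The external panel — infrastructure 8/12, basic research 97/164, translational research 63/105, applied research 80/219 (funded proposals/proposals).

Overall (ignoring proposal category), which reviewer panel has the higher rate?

Infrastructure: the 2024 panel 169/283 = 59.7%, the external panel 8/12 = 66.7% → the external panel
Basic research: the 2024 panel 34/72 = 47.2%, the external panel 97/164 = 59.1% → the external panel
Translational research: the 2024 panel 50/99 = 50.5%, the external panel 63/105 = 60.0% → the external panel
Applied research: the 2024 panel 4/13 = 30.8%, the external panel 80/219 = 36.5% → the external panel
Overall: the 2024 panel 257/467 = 55.0%, the external panel 248/500 = 49.6% → the 2024 panel
(The external panel wins every proposal group but the 2024 panel wins overall — the external panel's proposals skew toward the low-rate applied research group.)

the 2024 panel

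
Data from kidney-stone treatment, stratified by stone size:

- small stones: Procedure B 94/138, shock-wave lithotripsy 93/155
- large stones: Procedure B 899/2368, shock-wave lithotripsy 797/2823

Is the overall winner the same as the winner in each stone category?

Yes

Small stones: Procedure B 94/138 = 68.1%, shock-wave lithotripsy 93/155 = 60.0% → Procedure B
Large stones: Procedure B 899/2368 = 38.0%, shock-wave lithotripsy 797/2823 = 28.2% → Procedure B
Overall: Procedure B 993/2506 = 39.6%, shock-wave lithotripsy 890/2978 = 29.9% → Procedure B
Procedure B wins overall and in every stone group — no reversal.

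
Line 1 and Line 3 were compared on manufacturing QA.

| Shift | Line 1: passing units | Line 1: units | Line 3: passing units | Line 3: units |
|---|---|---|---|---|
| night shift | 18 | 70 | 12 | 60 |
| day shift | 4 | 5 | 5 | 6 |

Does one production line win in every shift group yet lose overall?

No

Night shift: Line 1 18/70 = 25.7%, Line 3 12/60 = 20.0% → Line 1
Day shift: Line 1 4/5 = 80.0%, Line 3 5/6 = 83.3% → Line 3
Overall: Line 1 22/75 = 29.3%, Line 3 17/66 = 25.8% → Line 1
Neither sweeps: Line 1 wins 1 of 2 groups, Line 3 wins 1. Line 1 wins overall but not every group — no Simpson reversal.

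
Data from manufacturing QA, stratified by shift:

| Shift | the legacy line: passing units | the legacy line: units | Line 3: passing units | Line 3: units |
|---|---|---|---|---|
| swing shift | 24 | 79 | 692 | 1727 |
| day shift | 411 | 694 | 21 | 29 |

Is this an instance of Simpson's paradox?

Swing shift: the legacy line 24/79 = 30.4%, Line 3 692/1727 = 40.1% → Line 3
Day shift: the legacy line 411/694 = 59.2%, Line 3 21/29 = 72.4% → Line 3
Overall: the legacy line 435/773 = 56.3%, Line 3 713/1756 = 40.6% → the legacy line
Line 3 wins each shift group but the legacy line wins overall — the comparison reverses. Line 3's units skew toward swing shift, which has a lower base rate.

Yes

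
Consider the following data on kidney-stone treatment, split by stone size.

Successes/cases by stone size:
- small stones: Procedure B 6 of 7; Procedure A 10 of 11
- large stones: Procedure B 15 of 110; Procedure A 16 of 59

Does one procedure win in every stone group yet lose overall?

No

Small stones: Procedure B 6/7 = 85.7%, Procedure A 10/11 = 90.9% → Procedure A
Large stones: Procedure B 15/110 = 13.6%, Procedure A 16/59 = 27.1% → Procedure A
Overall: Procedure B 21/117 = 17.9%, Procedure A 26/70 = 37.1% → Procedure A
Procedure A wins overall and in every stone group — no reversal.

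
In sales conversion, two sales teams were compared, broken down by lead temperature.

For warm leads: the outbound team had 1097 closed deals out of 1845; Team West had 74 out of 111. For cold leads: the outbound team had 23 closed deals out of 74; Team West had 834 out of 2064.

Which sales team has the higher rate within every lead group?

Warm: the outbound team 1097/1845 = 59.5%, Team West 74/111 = 66.7% → Team West
Cold: the outbound team 23/74 = 31.1%, Team West 834/2064 = 40.4% → Team West
Team West has the higher rate in both groups.

Team West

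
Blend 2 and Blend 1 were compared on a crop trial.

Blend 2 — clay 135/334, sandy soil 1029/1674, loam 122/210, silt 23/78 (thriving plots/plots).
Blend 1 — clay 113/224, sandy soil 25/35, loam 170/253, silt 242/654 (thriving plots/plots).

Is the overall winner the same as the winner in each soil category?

Clay: Blend 2 135/334 = 40.4%, Blend 1 113/224 = 50.4% → Blend 1
Sandy soil: Blend 2 1029/1674 = 61.5%, Blend 1 25/35 = 71.4% → Blend 1
Loam: Blend 2 122/210 = 58.1%, Blend 1 170/253 = 67.2% → Blend 1
Silt: Blend 2 23/78 = 29.5%, Blend 1 242/654 = 37.0% → Blend 1
Overall: Blend 2 1309/2296 = 57.0%, Blend 1 550/1166 = 47.2% → Blend 2
Blend 1 wins each soil group but Blend 2 wins overall — the comparison reverses. Blend 1's plots skew toward silt, which has a lower base rate.

No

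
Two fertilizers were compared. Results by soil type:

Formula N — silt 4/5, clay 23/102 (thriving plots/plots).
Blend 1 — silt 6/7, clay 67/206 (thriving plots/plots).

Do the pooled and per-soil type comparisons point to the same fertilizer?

Silt: Formula N 4/5 = 80.0%, Blend 1 6/7 = 85.7% → Blend 1
Clay: Formula N 23/102 = 22.5%, Blend 1 67/206 = 32.5% → Blend 1
Overall: Formula N 27/107 = 25.2%, Blend 1 73/213 = 34.3% → Blend 1
Blend 1 wins overall and in every soil group — no reversal.

Yes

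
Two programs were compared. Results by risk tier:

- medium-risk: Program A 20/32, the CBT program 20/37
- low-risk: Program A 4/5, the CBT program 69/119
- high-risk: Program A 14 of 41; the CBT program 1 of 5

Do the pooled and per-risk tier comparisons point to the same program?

Medium-risk: Program A 20/32 = 62.5%, the CBT program 20/37 = 54.1% → Program A
Low-risk: Program A 4/5 = 80.0%, the CBT program 69/119 = 58.0% → Program A
High-risk: Program A 14/41 = 34.1%, the CBT program 1/5 = 20.0% → Program A
Overall: Program A 38/78 = 48.7%, the CBT program 90/161 = 55.9% → the CBT program
Program A wins each risk group but the CBT program wins overall — the comparison reverses. Program A's participants skew toward high-risk, which has a lower base rate.

No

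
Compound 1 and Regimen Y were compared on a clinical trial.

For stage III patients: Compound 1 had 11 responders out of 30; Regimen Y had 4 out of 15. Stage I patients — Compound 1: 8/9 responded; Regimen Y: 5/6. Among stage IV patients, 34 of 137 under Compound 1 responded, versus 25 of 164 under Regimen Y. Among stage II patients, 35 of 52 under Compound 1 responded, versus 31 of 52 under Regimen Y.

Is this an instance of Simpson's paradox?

Stage III: Compound 1 11/30 = 36.7%, Regimen Y 4/15 = 26.7% → Compound 1
Stage I: Compound 1 8/9 = 88.9%, Regimen Y 5/6 = 83.3% → Compound 1
Stage IV: Compound 1 34/137 = 24.8%, Regimen Y 25/164 = 15.2% → Compound 1
Stage II: Compound 1 35/52 = 67.3%, Regimen Y 31/52 = 59.6% → Compound 1
Overall: Compound 1 88/228 = 38.6%, Regimen Y 65/237 = 27.4% → Compound 1
Compound 1 wins overall and in every disease group — no reversal.

No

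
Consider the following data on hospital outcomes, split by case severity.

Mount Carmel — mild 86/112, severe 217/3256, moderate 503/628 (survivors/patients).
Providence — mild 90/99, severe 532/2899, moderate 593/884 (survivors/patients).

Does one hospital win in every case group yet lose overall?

No

Mild: Mount Carmel 86/112 = 76.8%, Providence 90/99 = 90.9% → Providence
Severe: Mount Carmel 217/3256 = 6.7%, Providence 532/2899 = 18.4% → Providence
Moderate: Mount Carmel 503/628 = 80.1%, Providence 593/884 = 67.1% → Mount Carmel
Overall: Mount Carmel 806/3996 = 20.2%, Providence 1215/3882 = 31.3% → Providence
Neither sweeps: Mount Carmel wins 1 of 3 groups, Providence wins 2. Providence wins overall but not every group — no Simpson reversal.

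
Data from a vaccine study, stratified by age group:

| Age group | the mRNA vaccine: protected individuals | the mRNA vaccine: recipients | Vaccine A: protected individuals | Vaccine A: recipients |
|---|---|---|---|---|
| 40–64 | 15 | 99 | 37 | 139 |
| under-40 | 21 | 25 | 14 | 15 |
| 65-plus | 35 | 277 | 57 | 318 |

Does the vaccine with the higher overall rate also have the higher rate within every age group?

Yes

40–64: the mRNA vaccine 15/99 = 15.2%, Vaccine A 37/139 = 26.6% → Vaccine A
Under-40: the mRNA vaccine 21/25 = 84.0%, Vaccine A 14/15 = 93.3% → Vaccine A
65-plus: the mRNA vaccine 35/277 = 12.6%, Vaccine A 57/318 = 17.9% → Vaccine A
Overall: the mRNA vaccine 71/401 = 17.7%, Vaccine A 108/472 = 22.9% → Vaccine A
Vaccine A wins overall and in every age group — no reversal.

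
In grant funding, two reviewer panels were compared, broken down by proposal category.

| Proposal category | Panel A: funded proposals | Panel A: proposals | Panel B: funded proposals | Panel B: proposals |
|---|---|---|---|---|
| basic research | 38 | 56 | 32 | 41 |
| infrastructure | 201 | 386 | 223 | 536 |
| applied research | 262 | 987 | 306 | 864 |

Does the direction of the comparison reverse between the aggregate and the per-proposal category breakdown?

No

Basic research: Panel A 38/56 = 67.9%, Panel B 32/41 = 78.0% → Panel B
Infrastructure: Panel A 201/386 = 52.1%, Panel B 223/536 = 41.6% → Panel A
Applied research: Panel A 262/987 = 26.5%, Panel B 306/864 = 35.4% → Panel B
Overall: Panel A 501/1429 = 35.1%, Panel B 561/1441 = 38.9% → Panel B
Neither sweeps: Panel A wins 1 of 3 groups, Panel B wins 2. Panel B wins overall but not every group — no Simpson reversal.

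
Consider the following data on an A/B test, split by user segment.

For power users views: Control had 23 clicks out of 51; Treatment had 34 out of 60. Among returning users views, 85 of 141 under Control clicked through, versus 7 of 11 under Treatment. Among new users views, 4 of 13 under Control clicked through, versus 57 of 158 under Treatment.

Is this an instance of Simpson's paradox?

Yes

Power users: Control 23/51 = 45.1%, Treatment 34/60 = 56.7% → Treatment
Returning users: Control 85/141 = 60.3%, Treatment 7/11 = 63.6% → Treatment
New users: Control 4/13 = 30.8%, Treatment 57/158 = 36.1% → Treatment
Overall: Control 112/205 = 54.6%, Treatment 98/229 = 42.8% → Control
Treatment wins each user group but Control wins overall — the comparison reverses. Treatment's views skew toward new users, which has a lower base rate.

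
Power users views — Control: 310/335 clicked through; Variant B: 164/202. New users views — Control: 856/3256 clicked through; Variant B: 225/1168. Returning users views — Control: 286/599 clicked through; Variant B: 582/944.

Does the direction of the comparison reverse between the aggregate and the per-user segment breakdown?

Power users: Control 310/335 = 92.5%, Variant B 164/202 = 81.2% → Control
New users: Control 856/3256 = 26.3%, Variant B 225/1168 = 19.3% → Control
Returning users: Control 286/599 = 47.7%, Variant B 582/944 = 61.7% → Variant B
Overall: Control 1452/4190 = 34.7%, Variant B 971/2314 = 42.0% → Variant B
Neither sweeps: Control wins 2 of 3 groups, Variant B wins 1. Variant B wins overall but not every group — no Simpson reversal.

No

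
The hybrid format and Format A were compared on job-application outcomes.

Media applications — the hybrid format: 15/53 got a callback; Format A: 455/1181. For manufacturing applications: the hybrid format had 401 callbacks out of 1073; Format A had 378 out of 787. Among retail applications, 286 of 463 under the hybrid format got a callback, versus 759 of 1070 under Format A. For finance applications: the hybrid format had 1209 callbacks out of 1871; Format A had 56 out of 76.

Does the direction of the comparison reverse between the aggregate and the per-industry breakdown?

Media: the hybrid format 15/53 = 28.3%, Format A 455/1181 = 38.5% → Format A
Manufacturing: the hybrid format 401/1073 = 37.4%, Format A 378/787 = 48.0% → Format A
Retail: the hybrid format 286/463 = 61.8%, Format A 759/1070 = 70.9% → Format A
Finance: the hybrid format 1209/1871 = 64.6%, Format A 56/76 = 73.7% → Format A
Overall: the hybrid format 1911/3460 = 55.2%, Format A 1648/3114 = 52.9% → the hybrid format
Format A wins each industry group but the hybrid format wins overall — the comparison reverses. Format A's applications skew toward media, which has a lower base rate.

Yes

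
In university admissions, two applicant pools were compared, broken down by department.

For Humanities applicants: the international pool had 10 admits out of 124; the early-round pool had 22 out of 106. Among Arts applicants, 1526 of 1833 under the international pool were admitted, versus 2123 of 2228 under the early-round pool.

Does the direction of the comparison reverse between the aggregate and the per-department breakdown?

Humanities: the international pool 10/124 = 8.1%, the early-round pool 22/106 = 20.8% → the early-round pool
Arts: the international pool 1526/1833 = 83.3%, the early-round pool 2123/2228 = 95.3% → the early-round pool
Overall: the international pool 1536/1957 = 78.5%, the early-round pool 2145/2334 = 91.9% → the early-round pool
The early-round pool wins overall and in every department group — no reversal.

No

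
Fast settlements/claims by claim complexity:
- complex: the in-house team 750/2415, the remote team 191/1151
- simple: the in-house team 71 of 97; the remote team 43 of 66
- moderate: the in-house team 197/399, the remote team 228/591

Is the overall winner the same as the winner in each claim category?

Complex: the in-house team 750/2415 = 31.1%, the remote team 191/1151 = 16.6% → the in-house team
Simple: the in-house team 71/97 = 73.2%, the remote team 43/66 = 65.2% → the in-house team
Moderate: the in-house team 197/399 = 49.4%, the remote team 228/591 = 38.6% → the in-house team
Overall: the in-house team 1018/2911 = 35.0%, the remote team 462/1808 = 25.6% → the in-house team
The in-house team wins overall and in every claim group — no reversal.

Yes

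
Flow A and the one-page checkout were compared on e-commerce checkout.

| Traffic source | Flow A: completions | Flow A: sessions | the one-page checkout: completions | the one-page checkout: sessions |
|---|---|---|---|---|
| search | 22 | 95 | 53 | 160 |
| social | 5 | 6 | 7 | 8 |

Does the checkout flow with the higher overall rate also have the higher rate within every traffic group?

Search: Flow A 22/95 = 23.2%, the one-page checkout 53/160 = 33.1% → the one-page checkout
Social: Flow A 5/6 = 83.3%, the one-page checkout 7/8 = 87.5% → the one-page checkout
Overall: Flow A 27/101 = 26.7%, the one-page checkout 60/168 = 35.7% → the one-page checkout
The one-page checkout wins overall and in every traffic group — no reversal.

Yes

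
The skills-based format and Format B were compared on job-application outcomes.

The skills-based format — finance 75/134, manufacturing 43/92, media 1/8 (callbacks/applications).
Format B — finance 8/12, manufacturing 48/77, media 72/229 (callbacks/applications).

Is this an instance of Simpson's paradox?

Finance: the skills-based format 75/134 = 56.0%, Format B 8/12 = 66.7% → Format B
Manufacturing: the skills-based format 43/92 = 46.7%, Format B 48/77 = 62.3% → Format B
Media: the skills-based format 1/8 = 12.5%, Format B 72/229 = 31.4% → Format B
Overall: the skills-based format 119/234 = 50.9%, Format B 128/318 = 40.3% → the skills-based format
Format B wins each industry group but the skills-based format wins overall — the comparison reverses. Format B's applications skew toward media, which has a lower base rate.

Yes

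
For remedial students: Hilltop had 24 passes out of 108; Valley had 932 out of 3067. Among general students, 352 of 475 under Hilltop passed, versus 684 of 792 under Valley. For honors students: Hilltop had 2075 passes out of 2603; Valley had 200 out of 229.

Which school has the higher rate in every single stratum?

Valley

Remedial: Hilltop 24/108 = 22.2%, Valley 932/3067 = 30.4% → Valley
General: Hilltop 352/475 = 74.1%, Valley 684/792 = 86.4% → Valley
Honors: Hilltop 2075/2603 = 79.7%, Valley 200/229 = 87.3% → Valley
Valley has the higher rate in all 3 groups.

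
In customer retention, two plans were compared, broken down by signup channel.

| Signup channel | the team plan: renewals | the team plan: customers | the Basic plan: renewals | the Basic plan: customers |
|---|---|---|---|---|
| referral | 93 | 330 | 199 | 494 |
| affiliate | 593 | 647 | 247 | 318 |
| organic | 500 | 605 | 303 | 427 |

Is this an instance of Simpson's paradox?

No

Referral: the team plan 93/330 = 28.2%, the Basic plan 199/494 = 40.3% → the Basic plan
Affiliate: the team plan 593/647 = 91.7%, the Basic plan 247/318 = 77.7% → the team plan
Organic: the team plan 500/605 = 82.6%, the Basic plan 303/427 = 71.0% → the team plan
Overall: the team plan 1186/1582 = 75.0%, the Basic plan 749/1239 = 60.5% → the team plan
Neither sweeps: the team plan wins 2 of 3 groups, the Basic plan wins 1. The team plan wins overall but not every group — no Simpson reversal.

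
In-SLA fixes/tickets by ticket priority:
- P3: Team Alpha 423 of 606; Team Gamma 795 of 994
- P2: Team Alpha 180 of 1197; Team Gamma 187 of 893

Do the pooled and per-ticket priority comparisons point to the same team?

Yes

P3: Team Alpha 423/606 = 69.8%, Team Gamma 795/994 = 80.0% → Team Gamma
P2: Team Alpha 180/1197 = 15.0%, Team Gamma 187/893 = 20.9% → Team Gamma
Overall: Team Alpha 603/1803 = 33.4%, Team Gamma 982/1887 = 52.0% → Team Gamma
Team Gamma wins overall and in every ticket group — no reversal.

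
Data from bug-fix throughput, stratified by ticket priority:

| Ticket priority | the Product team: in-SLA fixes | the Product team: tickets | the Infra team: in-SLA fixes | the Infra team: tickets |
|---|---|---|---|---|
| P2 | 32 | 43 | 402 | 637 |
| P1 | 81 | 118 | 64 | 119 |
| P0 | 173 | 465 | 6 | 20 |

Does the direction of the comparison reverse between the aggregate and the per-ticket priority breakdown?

Yes

P2: the Product team 32/43 = 74.4%, the Infra team 402/637 = 63.1% → the Product team
P1: the Product team 81/118 = 68.6%, the Infra team 64/119 = 53.8% → the Product team
P0: the Product team 173/465 = 37.2%, the Infra team 6/20 = 30.0% → the Product team
Overall: the Product team 286/626 = 45.7%, the Infra team 472/776 = 60.8% → the Infra team
The Product team wins each ticket group but the Infra team wins overall — the comparison reverses. The Product team's tickets skew toward P0, which has a lower base rate.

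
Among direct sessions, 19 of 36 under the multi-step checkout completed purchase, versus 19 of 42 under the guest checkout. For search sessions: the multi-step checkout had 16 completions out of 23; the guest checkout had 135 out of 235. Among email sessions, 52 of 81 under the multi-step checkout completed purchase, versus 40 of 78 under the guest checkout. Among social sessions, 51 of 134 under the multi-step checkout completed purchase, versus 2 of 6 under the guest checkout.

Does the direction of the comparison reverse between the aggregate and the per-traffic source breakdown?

Direct: the multi-step checkout 19/36 = 52.8%, the guest checkout 19/42 = 45.2% → the multi-step checkout
Search: the multi-step checkout 16/23 = 69.6%, the guest checkout 135/235 = 57.4% → the multi-step checkout
Email: the multi-step checkout 52/81 = 64.2%, the guest checkout 40/78 = 51.3% → the multi-step checkout
Social: the multi-step checkout 51/134 = 38.1%, the guest checkout 2/6 = 33.3% → the multi-step checkout
Overall: the multi-step checkout 138/274 = 50.4%, the guest checkout 196/361 = 54.3% → the guest checkout
The multi-step checkout wins each traffic group but the guest checkout wins overall — the comparison reverses. The multi-step checkout's sessions skew toward social, which has a lower base rate.

Yes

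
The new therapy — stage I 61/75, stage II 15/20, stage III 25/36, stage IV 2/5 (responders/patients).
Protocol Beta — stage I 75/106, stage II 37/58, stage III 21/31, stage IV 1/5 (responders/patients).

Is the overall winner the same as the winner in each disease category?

Yes

Stage I: the new therapy 61/75 = 81.3%, Protocol Beta 75/106 = 70.8% → the new therapy
Stage II: the new therapy 15/20 = 75.0%, Protocol Beta 37/58 = 63.8% → the new therapy
Stage III: the new therapy 25/36 = 69.4%, Protocol Beta 21/31 = 67.7% → the new therapy
Stage IV: the new therapy 2/5 = 40.0%, Protocol Beta 1/5 = 20.0% → the new therapy
Overall: the new therapy 103/136 = 75.7%, Protocol Beta 134/200 = 67.0% → the new therapy
The new therapy wins overall and in every disease group — no reversal.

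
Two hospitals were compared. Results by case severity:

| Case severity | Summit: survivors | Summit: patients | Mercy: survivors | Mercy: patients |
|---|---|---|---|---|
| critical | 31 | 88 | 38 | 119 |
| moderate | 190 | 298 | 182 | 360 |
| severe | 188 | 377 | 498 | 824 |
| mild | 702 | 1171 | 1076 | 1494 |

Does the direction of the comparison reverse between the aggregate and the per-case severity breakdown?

No

Critical: Summit 31/88 = 35.2%, Mercy 38/119 = 31.9% → Summit
Moderate: Summit 190/298 = 63.8%, Mercy 182/360 = 50.6% → Summit
Severe: Summit 188/377 = 49.9%, Mercy 498/824 = 60.4% → Mercy
Mild: Summit 702/1171 = 59.9%, Mercy 1076/1494 = 72.0% → Mercy
Overall: Summit 1111/1934 = 57.4%, Mercy 1794/2797 = 64.1% → Mercy
Neither sweeps: Summit wins 2 of 4 groups, Mercy wins 2. Mercy wins overall but not every group — no Simpson reversal.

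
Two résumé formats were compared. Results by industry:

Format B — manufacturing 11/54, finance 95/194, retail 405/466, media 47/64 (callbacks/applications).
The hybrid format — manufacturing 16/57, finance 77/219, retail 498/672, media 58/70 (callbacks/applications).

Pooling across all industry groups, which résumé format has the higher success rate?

Format B

Manufacturing: Format B 11/54 = 20.4%, the hybrid format 16/57 = 28.1% → the hybrid format
Finance: Format B 95/194 = 49.0%, the hybrid format 77/219 = 35.2% → Format B
Retail: Format B 405/466 = 86.9%, the hybrid format 498/672 = 74.1% → Format B
Media: Format B 47/64 = 73.4%, the hybrid format 58/70 = 82.9% → the hybrid format
Overall: Format B 558/778 = 71.7%, the hybrid format 649/1018 = 63.8% → Format B
(Neither sweeps every industry group, but Format B has the higher pooled rate.)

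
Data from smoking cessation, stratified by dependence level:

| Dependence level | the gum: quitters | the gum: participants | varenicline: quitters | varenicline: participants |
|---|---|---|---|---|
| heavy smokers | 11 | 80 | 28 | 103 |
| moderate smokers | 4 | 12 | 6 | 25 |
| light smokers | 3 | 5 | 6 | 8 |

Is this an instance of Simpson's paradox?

No

Heavy smokers: the gum 11/80 = 13.8%, varenicline 28/103 = 27.2% → varenicline
Moderate smokers: the gum 4/12 = 33.3%, varenicline 6/25 = 24.0% → the gum
Light smokers: the gum 3/5 = 60.0%, varenicline 6/8 = 75.0% → varenicline
Overall: the gum 18/97 = 18.6%, varenicline 40/136 = 29.4% → varenicline
Neither sweeps: the gum wins 1 of 3 groups, varenicline wins 2. Varenicline wins overall but not every group — no Simpson reversal.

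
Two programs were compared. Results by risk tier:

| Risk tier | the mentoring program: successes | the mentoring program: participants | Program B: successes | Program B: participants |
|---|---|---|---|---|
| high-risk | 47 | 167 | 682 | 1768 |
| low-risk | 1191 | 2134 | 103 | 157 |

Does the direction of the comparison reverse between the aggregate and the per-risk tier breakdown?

Yes

High-risk: the mentoring program 47/167 = 28.1%, Program B 682/1768 = 38.6% → Program B
Low-risk: the mentoring program 1191/2134 = 55.8%, Program B 103/157 = 65.6% → Program B
Overall: the mentoring program 1238/2301 = 53.8%, Program B 785/1925 = 40.8% → the mentoring program
Program B wins each risk group but the mentoring program wins overall — the comparison reverses. Program B's participants skew toward high-risk, which has a lower base rate.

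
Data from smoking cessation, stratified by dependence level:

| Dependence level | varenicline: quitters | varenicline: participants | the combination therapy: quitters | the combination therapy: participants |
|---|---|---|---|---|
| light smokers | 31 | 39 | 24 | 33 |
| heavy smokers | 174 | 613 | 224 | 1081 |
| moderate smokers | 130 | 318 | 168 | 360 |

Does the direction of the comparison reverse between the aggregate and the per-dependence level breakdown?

Light smokers: varenicline 31/39 = 79.5%, the combination therapy 24/33 = 72.7% → varenicline
Heavy smokers: varenicline 174/613 = 28.4%, the combination therapy 224/1081 = 20.7% → varenicline
Moderate smokers: varenicline 130/318 = 40.9%, the combination therapy 168/360 = 46.7% → the combination therapy
Overall: varenicline 335/970 = 34.5%, the combination therapy 416/1474 = 28.2% → varenicline
Neither sweeps: varenicline wins 2 of 3 groups, the combination therapy wins 1. Varenicline wins overall but not every group — no Simpson reversal.

No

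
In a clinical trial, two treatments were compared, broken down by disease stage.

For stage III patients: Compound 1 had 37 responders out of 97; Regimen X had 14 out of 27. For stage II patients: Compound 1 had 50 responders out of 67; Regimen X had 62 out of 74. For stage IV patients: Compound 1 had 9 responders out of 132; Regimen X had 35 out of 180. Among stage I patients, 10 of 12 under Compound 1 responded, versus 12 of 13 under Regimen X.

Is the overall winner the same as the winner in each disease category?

Stage III: Compound 1 37/97 = 38.1%, Regimen X 14/27 = 51.9% → Regimen X
Stage II: Compound 1 50/67 = 74.6%, Regimen X 62/74 = 83.8% → Regimen X
Stage IV: Compound 1 9/132 = 6.8%, Regimen X 35/180 = 19.4% → Regimen X
Stage I: Compound 1 10/12 = 83.3%, Regimen X 12/13 = 92.3% → Regimen X
Overall: Compound 1 106/308 = 34.4%, Regimen X 123/294 = 41.8% → Regimen X
Regimen X wins overall and in every disease group — no reversal.

Yes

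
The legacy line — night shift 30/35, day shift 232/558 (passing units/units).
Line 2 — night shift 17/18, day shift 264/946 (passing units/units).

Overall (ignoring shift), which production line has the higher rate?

the legacy line

Night shift: the legacy line 30/35 = 85.7%, Line 2 17/18 = 94.4% → Line 2
Day shift: the legacy line 232/558 = 41.6%, Line 2 264/946 = 27.9% → the legacy line
Overall: the legacy line 262/593 = 44.2%, Line 2 281/964 = 29.1% → the legacy line
(Neither sweeps every shift group, but the legacy line has the higher pooled rate.)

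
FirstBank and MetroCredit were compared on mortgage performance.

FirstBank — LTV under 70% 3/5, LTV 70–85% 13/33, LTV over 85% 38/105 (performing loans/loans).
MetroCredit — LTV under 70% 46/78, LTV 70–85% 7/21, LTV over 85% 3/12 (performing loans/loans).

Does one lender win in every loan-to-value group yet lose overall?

Yes

LTV under 70%: FirstBank 3/5 = 60.0%, MetroCredit 46/78 = 59.0% → FirstBank
LTV 70–85%: FirstBank 13/33 = 39.4%, MetroCredit 7/21 = 33.3% → FirstBank
LTV over 85%: FirstBank 38/105 = 36.2%, MetroCredit 3/12 = 25.0% → FirstBank
Overall: FirstBank 54/143 = 37.8%, MetroCredit 56/111 = 50.5% → MetroCredit
FirstBank wins each loan-to-value group but MetroCredit wins overall — the comparison reverses. FirstBank's loans skew toward LTV over 85%, which has a lower base rate.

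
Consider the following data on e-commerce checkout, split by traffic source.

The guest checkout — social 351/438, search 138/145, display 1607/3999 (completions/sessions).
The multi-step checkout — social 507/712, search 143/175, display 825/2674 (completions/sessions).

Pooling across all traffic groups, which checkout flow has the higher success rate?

Social: the guest checkout 351/438 = 80.1%, the multi-step checkout 507/712 = 71.2% → the guest checkout
Search: the guest checkout 138/145 = 95.2%, the multi-step checkout 143/175 = 81.7% → the guest checkout
Display: the guest checkout 1607/3999 = 40.2%, the multi-step checkout 825/2674 = 30.9% → the guest checkout
Overall: the guest checkout 2096/4582 = 45.7%, the multi-step checkout 1475/3561 = 41.4% → the guest checkout

the guest checkout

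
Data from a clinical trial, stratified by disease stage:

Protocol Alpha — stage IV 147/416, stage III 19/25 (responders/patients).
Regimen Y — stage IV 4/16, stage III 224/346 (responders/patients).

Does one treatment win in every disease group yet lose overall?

Yes

Stage IV: Protocol Alpha 147/416 = 35.3%, Regimen Y 4/16 = 25.0% → Protocol Alpha
Stage III: Protocol Alpha 19/25 = 76.0%, Regimen Y 224/346 = 64.7% → Protocol Alpha
Overall: Protocol Alpha 166/441 = 37.6%, Regimen Y 228/362 = 63.0% → Regimen Y
Protocol Alpha wins each disease group but Regimen Y wins overall — the comparison reverses. Protocol Alpha's patients skew toward stage IV, which has a lower base rate.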